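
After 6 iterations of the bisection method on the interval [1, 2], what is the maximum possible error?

Bisection error bound: |error| ≤ (b-a)/2^n
|error| ≤ (2 - 1)/2^6 = 1/2^6
|error| ≤ 0.0156250000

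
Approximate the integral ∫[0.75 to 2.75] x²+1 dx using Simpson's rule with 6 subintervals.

f(x) = x²+1
a = 0.75, b = 2.75, n = 6
h = (b - a)/n = 0.333333

Simpson's rule: (h/3)[f(x₀) + 4f(x₁) + 2f(x₂) + ... + f(xₙ)]

x_0 = 0.7500, f(x_0) = 1.562500, coefficient = 1
x_1 = 1.0833, f(x_1) = 2.173611, coefficient = 4
x_2 = 1.4167, f(x_2) = 3.006944, coefficient = 2
x_3 = 1.7500, f(x_3) = 4.062500, coefficient = 4
x_4 = 2.0833, f(x_4) = 5.340278, coefficient = 2
x_5 = 2.4167, f(x_5) = 6.840278, coefficient = 4
x_6 = 2.7500, f(x_6) = 8.562500, coefficient = 1

I ≈ (0.333333/3) × 79.125000 = 8.791667
Exact value: 8.791667
Error: 0.000000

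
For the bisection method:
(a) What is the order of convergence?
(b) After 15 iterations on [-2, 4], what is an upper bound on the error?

(a) Bisection has linear (order 1) convergence; the error is halved each step.

(b) Error bound = (b-a)/2^n = (4 - (-2))/2^{15}
    = 6/2^{15}

(a) 1 (linear); (b) error ≤ 1.83e-04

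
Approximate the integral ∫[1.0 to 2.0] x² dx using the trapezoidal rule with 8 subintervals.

f(x) = x²
a = 1.0, b = 2.0, n = 8
h = (b - a)/n = 0.125000

Trapezoidal rule: (h/2)[f(x₀) + 2f(x₁) + 2f(x₂) + ... + f(xₙ)]

x_0 = 1.0000, f(x_0) = 1.000000, coefficient = 1
x_1 = 1.1250, f(x_1) = 1.265625, coefficient = 2
x_2 = 1.2500, f(x_2) = 1.562500, coefficient = 2
x_3 = 1.3750, f(x_3) = 1.890625, coefficient = 2
x_4 = 1.5000, f(x_4) = 2.250000, coefficient = 2
x_5 = 1.6250, f(x_5) = 2.640625, coefficient = 2
x_6 = 1.7500, f(x_6) = 3.062500, coefficient = 2
x_7 = 1.8750, f(x_7) = 3.515625, coefficient = 2
x_8 = 2.0000, f(x_8) = 4.000000, coefficient = 1

I ≈ (0.125000/2) × 37.375000 = 2.335938
Exact value: 2.333333
Error: 0.002604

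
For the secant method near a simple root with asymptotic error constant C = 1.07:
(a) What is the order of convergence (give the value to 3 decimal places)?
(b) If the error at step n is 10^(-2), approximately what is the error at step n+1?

(a) Secant method has superlinear convergence with order φ = (1+√5)/2 ≈ 1.618.
    This means |e_{n+1}| ≈ C|e_n|^1.618.

(b) With |e_n| = 10^(-2) and C = 1.07:
    |e_{n+1}| ≈ 1.07 × (10^(-2))^1.618 = 1.07 × 10^(-3.24)

(a) ≈ 1.618 (golden ratio); (b) |e_{n+1}| ≈ 6.213e-04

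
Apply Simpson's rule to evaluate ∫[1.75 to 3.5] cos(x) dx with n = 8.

f(x) = cos(x)
a = 1.75, b = 3.5, n = 8
h = (b - a)/n = 0.218750

Simpson's rule: (h/3)[f(x₀) + 4f(x₁) + 2f(x₂) + ... + f(xₙ)]

x_0 = 1.7500, f(x_0) = -0.178246, coefficient = 1
x_1 = 1.9688, f(x_1) = -0.387533, coefficient = 4
x_2 = 2.1875, f(x_2) = -0.578349, coefficient = 2
x_3 = 2.4062, f(x_3) = -0.741601, coefficient = 4
x_4 = 2.6250, f(x_4) = -0.869507, coefficient = 2
x_5 = 2.8438, f(x_5) = -0.955972, coefficient = 4
x_6 = 3.0625, f(x_6) = -0.996874, coefficient = 2
x_7 = 3.2812, f(x_7) = -0.990264, coefficient = 4
x_8 = 3.5000, f(x_8) = -0.936457, coefficient = 1

I ≈ (0.218750/3) × -18.305640 = -1.334786
Exact value: -1.334769
Error: 0.000017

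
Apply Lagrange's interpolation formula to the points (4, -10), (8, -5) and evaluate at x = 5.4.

Lagrange interpolation formula:
P(x) = Σ yᵢ × Lᵢ(x)
where Lᵢ(x) = Π_{j≠i} (x - xⱼ)/(xᵢ - xⱼ)

L_0(5.4) = (5.4 - 8)/(4 - 8) = 0.650000
L_1(5.4) = (5.4 - 4)/(8 - 4) = 0.350000

P(5.4) = (-10)×L_0(5.4) + (-5)×L_1(5.4)
P(5.4) = -8.250000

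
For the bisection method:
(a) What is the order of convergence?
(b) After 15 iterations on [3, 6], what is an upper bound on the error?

(a) Bisection has linear (order 1) convergence; the error is halved each step.

(b) Error bound = (b-a)/2^n = (6 - 3)/2^{15}
    = 3/2^{15}

(a) 1 (linear); (b) error ≤ 9.16e-05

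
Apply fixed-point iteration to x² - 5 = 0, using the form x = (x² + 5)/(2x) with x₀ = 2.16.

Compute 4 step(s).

Equation: x² - 5 = 0
Fixed-point form: x = (x² + 5)/(2x)
x₀ = 2.16

x_1 = g(2.160000) = 2.237407
x_2 = g(2.237407) = 2.236068
x_3 = g(2.236068) = 2.236068
x_4 = g(2.236068) = 2.236068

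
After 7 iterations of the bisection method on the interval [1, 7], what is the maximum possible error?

Bisection error bound: |error| ≤ (b-a)/2^n
|error| ≤ (7 - 1)/2^7 = 6/2^7
|error| ≤ 0.0468750000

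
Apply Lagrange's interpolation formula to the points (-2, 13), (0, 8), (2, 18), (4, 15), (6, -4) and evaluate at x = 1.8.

Lagrange interpolation formula:
P(x) = Σ yᵢ × Lᵢ(x)
where Lᵢ(x) = Π_{j≠i} (x - xⱼ)/(xᵢ - xⱼ)

L_0(1.8) = (1.8 - 0)/(-2 - 0) × (1.8 - 2)/(-2 - 2) × (1.8 - 4)/(-2 - 4) × (1.8 - 6)/(-2 - 6) = -0.008662
L_1(1.8) = (1.8 - (-2))/(0 - (-2)) × (1.8 - 2)/(0 - 2) × (1.8 - 4)/(0 - 4) × (1.8 - 6)/(0 - 6) = 0.073150
L_2(1.8) = (1.8 - (-2))/(2 - (-2)) × (1.8 - 0)/(2 - 0) × (1.8 - 4)/(2 - 4) × (1.8 - 6)/(2 - 6) = 0.987525
L_3(1.8) = (1.8 - (-2))/(4 - (-2)) × (1.8 - 0)/(4 - 0) × (1.8 - 2)/(4 - 2) × (1.8 - 6)/(4 - 6) = -0.059850
L_4(1.8) = (1.8 - (-2))/(6 - (-2)) × (1.8 - 0)/(6 - 0) × (1.8 - 2)/(6 - 2) × (1.8 - 4)/(6 - 4) = 0.007837

P(1.8) = 13×L_0(1.8) + 8×L_1(1.8) + 18×L_2(1.8) + 15×L_3(1.8) + (-4)×L_4(1.8)
P(1.8) = 17.318938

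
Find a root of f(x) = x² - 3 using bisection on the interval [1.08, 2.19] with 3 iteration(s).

f(x) = x² - 3
Initial interval: [1.08, 2.19]

Iteration 1:
  c_1 = (1.080000 + 2.190000)/2 = 1.635000
  f(c_1) = f(1.635000) = -0.326775
  f(a) × f(c) ≥ 0, new interval: [1.635000, 2.190000]
Iteration 2:
  c_2 = (1.635000 + 2.190000)/2 = 1.912500
  f(c_2) = f(1.912500) = 0.657656
  f(a) × f(c) < 0, new interval: [1.635000, 1.912500]
Iteration 3:
  c_3 = (1.635000 + 1.912500)/2 = 1.773750
  f(c_3) = f(1.773750) = 0.146189
  f(a) × f(c) < 0, new interval: [1.635000, 1.773750]

After 3 iteration(s), the approximation is c_3 = 1.773750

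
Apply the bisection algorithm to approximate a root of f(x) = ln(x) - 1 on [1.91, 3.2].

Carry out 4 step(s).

f(x) = ln(x) - 1
Initial interval: [1.91, 3.2]

Iteration 1:
  c_1 = (1.910000 + 3.200000)/2 = 2.555000
  f(c_1) = f(2.555000) = -0.061948
  f(a) × f(c) ≥ 0, new interval: [2.555000, 3.200000]
Iteration 2:
  c_2 = (2.555000 + 3.200000)/2 = 2.877500
  f(c_2) = f(2.877500) = 0.056922
  f(a) × f(c) < 0, new interval: [2.555000, 2.877500]
Iteration 3:
  c_3 = (2.555000 + 2.877500)/2 = 2.716250
  f(c_3) = f(2.716250) = -0.000748
  f(a) × f(c) ≥ 0, new interval: [2.716250, 2.877500]
Iteration 4:
  c_4 = (2.716250 + 2.877500)/2 = 2.796875
  f(c_4) = f(2.796875) = 0.028503
  f(a) × f(c) < 0, new interval: [2.716250, 2.796875]

After 4 iteration(s), the approximation is c_4 = 2.796875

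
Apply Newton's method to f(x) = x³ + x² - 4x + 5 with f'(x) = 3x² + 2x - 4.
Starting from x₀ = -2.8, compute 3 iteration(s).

f(x) = x³ + x² - 4x + 5
f'(x) = 3x² + 2x - 4
x₀ = -2.8

Newton-Raphson formula: x_{n+1} = x_n - f(x_n)/f'(x_n)

Iteration 1:
  f(-2.800000) = 2.088000
  f'(-2.800000) = 13.920000
  x_1 = -2.800000 - 2.088000/13.920000 = -2.950000
Iteration 2:
  f(-2.950000) = -0.169875
  f'(-2.950000) = 16.207500
  x_2 = -2.950000 - (-0.169875)/16.207500 = -2.939519
Iteration 3:
  f(-2.939519) = -0.000861
  f'(-2.939519) = 16.043274
  x_3 = -2.939519 - (-0.000861)/16.043274 = -2.939465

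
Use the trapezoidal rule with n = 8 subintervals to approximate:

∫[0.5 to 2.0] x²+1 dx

f(x) = x²+1
a = 0.5, b = 2.0, n = 8
h = (b - a)/n = 0.187500

Trapezoidal rule: (h/2)[f(x₀) + 2f(x₁) + 2f(x₂) + ... + f(xₙ)]

x_0 = 0.5000, f(x_0) = 1.250000, coefficient = 1
x_1 = 0.6875, f(x_1) = 1.472656, coefficient = 2
x_2 = 0.8750, f(x_2) = 1.765625, coefficient = 2
x_3 = 1.0625, f(x_3) = 2.128906, coefficient = 2
x_4 = 1.2500, f(x_4) = 2.562500, coefficient = 2
x_5 = 1.4375, f(x_5) = 3.066406, coefficient = 2
x_6 = 1.6250, f(x_6) = 3.640625, coefficient = 2
x_7 = 1.8125, f(x_7) = 4.285156, coefficient = 2
x_8 = 2.0000, f(x_8) = 5.000000, coefficient = 1

I ≈ (0.187500/2) × 44.093750 = 4.133789
Exact value: 4.125000
Error: 0.008789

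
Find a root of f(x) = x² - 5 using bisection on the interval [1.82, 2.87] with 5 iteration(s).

f(x) = x² - 5
Initial interval: [1.82, 2.87]

Iteration 1:
  c_1 = (1.820000 + 2.870000)/2 = 2.345000
  f(c_1) = f(2.345000) = 0.499025
  f(a) × f(c) < 0, new interval: [1.820000, 2.345000]
Iteration 2:
  c_2 = (1.820000 + 2.345000)/2 = 2.082500
  f(c_2) = f(2.082500) = -0.663194
  f(a) × f(c) ≥ 0, new interval: [2.082500, 2.345000]
Iteration 3:
  c_3 = (2.082500 + 2.345000)/2 = 2.213750
  f(c_3) = f(2.213750) = -0.099311
  f(a) × f(c) ≥ 0, new interval: [2.213750, 2.345000]
Iteration 4:
  c_4 = (2.213750 + 2.345000)/2 = 2.279375
  f(c_4) = f(2.279375) = 0.195550
  f(a) × f(c) < 0, new interval: [2.213750, 2.279375]
Iteration 5:
  c_5 = (2.213750 + 2.279375)/2 = 2.246563
  f(c_5) = f(2.246563) = 0.047043
  f(a) × f(c) < 0, new interval: [2.213750, 2.246563]

After 5 iteration(s), the approximation is c_5 = 2.246563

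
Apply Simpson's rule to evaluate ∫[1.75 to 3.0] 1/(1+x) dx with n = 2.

f(x) = 1/(1+x)
a = 1.75, b = 3.0, n = 2
h = (b - a)/n = 0.625000

Simpson's rule: (h/3)[f(x₀) + 4f(x₁) + 2f(x₂) + ... + f(xₙ)]

x_0 = 1.7500, f(x_0) = 0.363636, coefficient = 1
x_1 = 2.3750, f(x_1) = 0.296296, coefficient = 4
x_2 = 3.0000, f(x_2) = 0.250000, coefficient = 1

I ≈ (0.625000/3) × 1.798822 = 0.374754
Exact value: 0.374693
Error: 0.000061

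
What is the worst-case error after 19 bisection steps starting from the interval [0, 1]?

Bisection error bound: |error| ≤ (b-a)/2^n
|error| ≤ (1 - 0)/2^19 = 1/2^19
|error| ≤ 0.0000019073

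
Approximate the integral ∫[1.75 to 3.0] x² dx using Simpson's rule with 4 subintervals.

f(x) = x²
a = 1.75, b = 3.0, n = 4
h = (b - a)/n = 0.312500

Simpson's rule: (h/3)[f(x₀) + 4f(x₁) + 2f(x₂) + ... + f(xₙ)]

x_0 = 1.7500, f(x_0) = 3.062500, coefficient = 1
x_1 = 2.0625, f(x_1) = 4.253906, coefficient = 4
x_2 = 2.3750, f(x_2) = 5.640625, coefficient = 2
x_3 = 2.6875, f(x_3) = 7.222656, coefficient = 4
x_4 = 3.0000, f(x_4) = 9.000000, coefficient = 1

I ≈ (0.312500/3) × 69.250000 = 7.213542
Exact value: 7.213542
Error: 0.000000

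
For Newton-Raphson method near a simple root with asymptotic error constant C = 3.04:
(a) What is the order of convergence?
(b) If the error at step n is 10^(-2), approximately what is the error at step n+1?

(a) Newton-Raphson has quadratic (order 2) convergence near simple roots.
    This means |e_{n+1}| ≈ C|e_n|².

(b) With |e_n| = 10^(-2) and C = 3.04:
    |e_{n+1}| ≈ 3.04 × (10^(-2))² = 3.04 × 10^(-4)

(a) 2 (quadratic); (b) |e_{n+1}| ≈ 3.040e-04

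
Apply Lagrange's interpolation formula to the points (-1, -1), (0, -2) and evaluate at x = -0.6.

Lagrange interpolation formula:
P(x) = Σ yᵢ × Lᵢ(x)
where Lᵢ(x) = Π_{j≠i} (x - xⱼ)/(xᵢ - xⱼ)

L_0(-0.6) = (-0.6 - 0)/(-1 - 0) = 0.600000
L_1(-0.6) = (-0.6 - (-1))/(0 - (-1)) = 0.400000

P(-0.6) = (-1)×L_0(-0.6) + (-2)×L_1(-0.6)
P(-0.6) = -1.400000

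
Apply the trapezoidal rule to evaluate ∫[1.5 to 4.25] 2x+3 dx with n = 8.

f(x) = 2x+3
a = 1.5, b = 4.25, n = 8
h = (b - a)/n = 0.343750

Trapezoidal rule: (h/2)[f(x₀) + 2f(x₁) + 2f(x₂) + ... + f(xₙ)]

x_0 = 1.5000, f(x_0) = 6.000000, coefficient = 1
x_1 = 1.8438, f(x_1) = 6.687500, coefficient = 2
x_2 = 2.1875, f(x_2) = 7.375000, coefficient = 2
x_3 = 2.5312, f(x_3) = 8.062500, coefficient = 2
x_4 = 2.8750, f(x_4) = 8.750000, coefficient = 2
x_5 = 3.2188, f(x_5) = 9.437500, coefficient = 2
x_6 = 3.5625, f(x_6) = 10.125000, coefficient = 2
x_7 = 3.9062, f(x_7) = 10.812500, coefficient = 2
x_8 = 4.2500, f(x_8) = 11.500000, coefficient = 1

I ≈ (0.343750/2) × 140.000000 = 24.062500
Exact value: 24.062500
Error: 0.000000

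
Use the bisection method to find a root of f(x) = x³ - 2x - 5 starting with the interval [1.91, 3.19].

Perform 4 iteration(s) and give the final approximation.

f(x) = x³ - 2x - 5
Initial interval: [1.91, 3.19]

Iteration 1:
  c_1 = (1.910000 + 3.190000)/2 = 2.550000
  f(c_1) = f(2.550000) = 6.481375
  f(a) × f(c) < 0, new interval: [1.910000, 2.550000]
Iteration 2:
  c_2 = (1.910000 + 2.550000)/2 = 2.230000
  f(c_2) = f(2.230000) = 1.629567
  f(a) × f(c) < 0, new interval: [1.910000, 2.230000]
Iteration 3:
  c_3 = (1.910000 + 2.230000)/2 = 2.070000
  f(c_3) = f(2.070000) = -0.270257
  f(a) × f(c) ≥ 0, new interval: [2.070000, 2.230000]
Iteration 4:
  c_4 = (2.070000 + 2.230000)/2 = 2.150000
  f(c_4) = f(2.150000) = 0.638375
  f(a) × f(c) < 0, new interval: [2.070000, 2.150000]

After 4 iteration(s), the approximation is c_4 = 2.150000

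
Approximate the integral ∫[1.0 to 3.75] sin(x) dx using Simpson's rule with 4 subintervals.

f(x) = sin(x)
a = 1.0, b = 3.75, n = 4
h = (b - a)/n = 0.687500

Simpson's rule: (h/3)[f(x₀) + 4f(x₁) + 2f(x₂) + ... + f(xₙ)]

x_0 = 1.0000, f(x_0) = 0.841471, coefficient = 1
x_1 = 1.6875, f(x_1) = 0.993198, coefficient = 4
x_2 = 2.3750, f(x_2) = 0.693685, coefficient = 2
x_3 = 3.0625, f(x_3) = 0.079010, coefficient = 4
x_4 = 3.7500, f(x_4) = -0.571561, coefficient = 1

I ≈ (0.687500/3) × 5.946112 = 1.362651
Exact value: 1.360862
Error: 0.001789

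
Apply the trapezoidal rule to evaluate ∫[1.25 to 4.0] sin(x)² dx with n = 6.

f(x) = sin(x)²
a = 1.25, b = 4.0, n = 6
h = (b - a)/n = 0.458333

Trapezoidal rule: (h/2)[f(x₀) + 2f(x₁) + 2f(x₂) + ... + f(xₙ)]

x_0 = 1.2500, f(x_0) = 0.900572, coefficient = 1
x_1 = 1.7083, f(x_1) = 0.981203, coefficient = 2
x_2 = 2.1667, f(x_2) = 0.685022, coefficient = 2
x_3 = 2.6250, f(x_3) = 0.243957, coefficient = 2
x_4 = 3.0833, f(x_4) = 0.003390, coefficient = 2
x_5 = 3.5417, f(x_5) = 0.151700, coefficient = 2
x_6 = 4.0000, f(x_6) = 0.572750, coefficient = 1

I ≈ (0.458333/2) × 5.603865 = 1.284219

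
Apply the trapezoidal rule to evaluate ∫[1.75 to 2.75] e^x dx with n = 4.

f(x) = e^x
a = 1.75, b = 2.75, n = 4
h = (b - a)/n = 0.250000

Trapezoidal rule: (h/2)[f(x₀) + 2f(x₁) + 2f(x₂) + ... + f(xₙ)]

x_0 = 1.7500, f(x_0) = 5.754603, coefficient = 1
x_1 = 2.0000, f(x_1) = 7.389056, coefficient = 2
x_2 = 2.2500, f(x_2) = 9.487736, coefficient = 2
x_3 = 2.5000, f(x_3) = 12.182494, coefficient = 2
x_4 = 2.7500, f(x_4) = 15.642632, coefficient = 1

I ≈ (0.250000/2) × 79.515806 = 9.939476
Exact value: 9.888029
Error: 0.051447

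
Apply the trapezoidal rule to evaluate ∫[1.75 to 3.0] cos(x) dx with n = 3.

f(x) = cos(x)
a = 1.75, b = 3.0, n = 3
h = (b - a)/n = 0.416667

Trapezoidal rule: (h/2)[f(x₀) + 2f(x₁) + 2f(x₂) + ... + f(xₙ)]

x_0 = 1.7500, f(x_0) = -0.178246, coefficient = 1
x_1 = 2.1667, f(x_1) = -0.561229, coefficient = 2
x_2 = 2.5833, f(x_2) = -0.848178, coefficient = 2
x_3 = 3.0000, f(x_3) = -0.989992, coefficient = 1

I ≈ (0.416667/2) × -3.987054 = -0.830636
Exact value: -0.842866
Error: 0.012230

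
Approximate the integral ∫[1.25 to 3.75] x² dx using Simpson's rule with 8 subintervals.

f(x) = x²
a = 1.25, b = 3.75, n = 8
h = (b - a)/n = 0.312500

Simpson's rule: (h/3)[f(x₀) + 4f(x₁) + 2f(x₂) + ... + f(xₙ)]

x_0 = 1.2500, f(x_0) = 1.562500, coefficient = 1
x_1 = 1.5625, f(x_1) = 2.441406, coefficient = 4
x_2 = 1.8750, f(x_2) = 3.515625, coefficient = 2
x_3 = 2.1875, f(x_3) = 4.785156, coefficient = 4
x_4 = 2.5000, f(x_4) = 6.250000, coefficient = 2
x_5 = 2.8125, f(x_5) = 7.910156, coefficient = 4
x_6 = 3.1250, f(x_6) = 9.765625, coefficient = 2
x_7 = 3.4375, f(x_7) = 11.816406, coefficient = 4
x_8 = 3.7500, f(x_8) = 14.062500, coefficient = 1

I ≈ (0.312500/3) × 162.500000 = 16.927083
Exact value: 16.927083
Error: 0.000000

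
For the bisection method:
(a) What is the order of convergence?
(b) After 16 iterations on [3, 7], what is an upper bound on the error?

(a) Bisection has linear (order 1) convergence; the error is halved each step.

(b) Error bound = (b-a)/2^n = (7 - 3)/2^{16}
    = 4/2^{16}

(a) 1 (linear); (b) error ≤ 6.10e-05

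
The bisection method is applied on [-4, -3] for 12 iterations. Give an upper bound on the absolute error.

Bisection error bound: |error| ≤ (b-a)/2^n
|error| ≤ (-3 - (-4))/2^12 = 1/2^12
|error| ≤ 0.0002441406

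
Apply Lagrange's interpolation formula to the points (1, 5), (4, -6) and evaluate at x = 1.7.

Lagrange interpolation formula:
P(x) = Σ yᵢ × Lᵢ(x)
where Lᵢ(x) = Π_{j≠i} (x - xⱼ)/(xᵢ - xⱼ)

L_0(1.7) = (1.7 - 4)/(1 - 4) = 0.766667
L_1(1.7) = (1.7 - 1)/(4 - 1) = 0.233333

P(1.7) = 5×L_0(1.7) + (-6)×L_1(1.7)
P(1.7) = 2.433333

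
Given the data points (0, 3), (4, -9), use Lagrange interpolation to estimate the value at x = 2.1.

Lagrange interpolation formula:
P(x) = Σ yᵢ × Lᵢ(x)
where Lᵢ(x) = Π_{j≠i} (x - xⱼ)/(xᵢ - xⱼ)

L_0(2.1) = (2.1 - 4)/(0 - 4) = 0.475000
L_1(2.1) = (2.1 - 0)/(4 - 0) = 0.525000

P(2.1) = 3×L_0(2.1) + (-9)×L_1(2.1)
P(2.1) = -3.300000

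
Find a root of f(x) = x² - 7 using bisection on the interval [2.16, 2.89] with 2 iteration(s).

f(x) = x² - 7
Initial interval: [2.16, 2.89]

Iteration 1:
  c_1 = (2.160000 + 2.890000)/2 = 2.525000
  f(c_1) = f(2.525000) = -0.624375
  f(a) × f(c) ≥ 0, new interval: [2.525000, 2.890000]
Iteration 2:
  c_2 = (2.525000 + 2.890000)/2 = 2.707500
  f(c_2) = f(2.707500) = 0.330556
  f(a) × f(c) < 0, new interval: [2.525000, 2.707500]

After 2 iteration(s), the approximation is c_2 = 2.707500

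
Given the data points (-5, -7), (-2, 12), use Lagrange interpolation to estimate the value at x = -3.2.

Lagrange interpolation formula:
P(x) = Σ yᵢ × Lᵢ(x)
where Lᵢ(x) = Π_{j≠i} (x - xⱼ)/(xᵢ - xⱼ)

L_0(-3.2) = (-3.2 - (-2))/(-5 - (-2)) = 0.400000
L_1(-3.2) = (-3.2 - (-5))/(-2 - (-5)) = 0.600000

P(-3.2) = (-7)×L_0(-3.2) + 12×L_1(-3.2)
P(-3.2) = 4.400000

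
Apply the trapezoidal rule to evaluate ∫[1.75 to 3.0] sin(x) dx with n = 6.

f(x) = sin(x)
a = 1.75, b = 3.0, n = 6
h = (b - a)/n = 0.208333

Trapezoidal rule: (h/2)[f(x₀) + 2f(x₁) + 2f(x₂) + ... + f(xₙ)]

x_0 = 1.7500, f(x_0) = 0.983986, coefficient = 1
x_1 = 1.9583, f(x_1) = 0.925843, coefficient = 2
x_2 = 2.1667, f(x_2) = 0.827660, coefficient = 2
x_3 = 2.3750, f(x_3) = 0.693685, coefficient = 2
x_4 = 2.5833, f(x_4) = 0.529711, coefficient = 2
x_5 = 2.7917, f(x_5) = 0.342828, coefficient = 2
x_6 = 3.0000, f(x_6) = 0.141120, coefficient = 1

I ≈ (0.208333/2) × 7.764560 = 0.808808
Exact value: 0.811746
Error: 0.002938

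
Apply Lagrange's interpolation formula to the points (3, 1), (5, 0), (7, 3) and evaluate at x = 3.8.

Lagrange interpolation formula:
P(x) = Σ yᵢ × Lᵢ(x)
where Lᵢ(x) = Π_{j≠i} (x - xⱼ)/(xᵢ - xⱼ)

L_0(3.8) = (3.8 - 5)/(3 - 5) × (3.8 - 7)/(3 - 7) = 0.480000
L_1(3.8) = (3.8 - 3)/(5 - 3) × (3.8 - 7)/(5 - 7) = 0.640000
L_2(3.8) = (3.8 - 3)/(7 - 3) × (3.8 - 5)/(7 - 5) = -0.120000

P(3.8) = 1×L_0(3.8) + 0×L_1(3.8) + 3×L_2(3.8)
P(3.8) = 0.120000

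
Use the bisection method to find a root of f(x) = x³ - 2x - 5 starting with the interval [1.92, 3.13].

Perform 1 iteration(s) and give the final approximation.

f(x) = x³ - 2x - 5
Initial interval: [1.92, 3.13]

Iteration 1:
  c_1 = (1.920000 + 3.130000)/2 = 2.525000
  f(c_1) = f(2.525000) = 6.048453
  f(a) × f(c) < 0, new interval: [1.920000, 2.525000]

After 1 iteration(s), the approximation is c_1 = 2.525000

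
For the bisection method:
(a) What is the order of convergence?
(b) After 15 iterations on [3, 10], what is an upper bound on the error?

(a) Bisection has linear (order 1) convergence; the error is halved each step.

(b) Error bound = (b-a)/2^n = (10 - 3)/2^{15}
    = 7/2^{15}

(a) 1 (linear); (b) error ≤ 2.14e-04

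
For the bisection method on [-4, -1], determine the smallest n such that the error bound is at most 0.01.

We need (b-a)/2^n ≤ 0.01
(-1 - (-4))/2^n ≤ 0.01
3/2^n ≤ 0.01
2^n ≥ 300
n ≥ log₂(300) = 8.23
n ≥ 9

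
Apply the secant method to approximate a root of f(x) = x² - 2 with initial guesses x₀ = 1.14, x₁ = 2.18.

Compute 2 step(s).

f(x) = x² - 2
x₀ = 1.14, x₁ = 2.18

Secant formula: x_{n+1} = x_n - f(x_n)(x_n - x_{n-1})/(f(x_n) - f(x_{n-1}))

Iteration 1:
  f(1.140000) = -0.700400
  f(2.180000) = 2.752400
  x_2 = 2.180000 - 2.752400×(2.180000 - 1.140000)/(2.752400 - (-0.700400))
       = 1.350964
Iteration 2:
  f(2.180000) = 2.752400
  f(1.350964) = -0.174897
  x_3 = 1.350964 - (-0.174897)×(1.350964 - 2.180000)/(-0.174897 - 2.752400)
       = 1.400496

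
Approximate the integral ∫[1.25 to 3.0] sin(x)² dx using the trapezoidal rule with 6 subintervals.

f(x) = sin(x)²
a = 1.25, b = 3.0, n = 6
h = (b - a)/n = 0.291667

Trapezoidal rule: (h/2)[f(x₀) + 2f(x₁) + 2f(x₂) + ... + f(xₙ)]

x_0 = 1.2500, f(x_0) = 0.900572, coefficient = 1
x_1 = 1.5417, f(x_1) = 0.999152, coefficient = 2
x_2 = 1.8333, f(x_2) = 0.932643, coefficient = 2
x_3 = 2.1250, f(x_3) = 0.723044, coefficient = 2
x_4 = 2.4167, f(x_4) = 0.439675, coefficient = 2
x_5 = 2.7083, f(x_5) = 0.176258, coefficient = 2
x_6 = 3.0000, f(x_6) = 0.019915, coefficient = 1

I ≈ (0.291667/2) × 7.462031 = 1.088213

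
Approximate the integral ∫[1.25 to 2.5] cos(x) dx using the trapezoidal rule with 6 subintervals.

f(x) = cos(x)
a = 1.25, b = 2.5, n = 6
h = (b - a)/n = 0.208333

Trapezoidal rule: (h/2)[f(x₀) + 2f(x₁) + 2f(x₂) + ... + f(xₙ)]

x_0 = 1.2500, f(x_0) = 0.315322, coefficient = 1
x_1 = 1.4583, f(x_1) = 0.112226, coefficient = 2
x_2 = 1.6667, f(x_2) = -0.095724, coefficient = 2
x_3 = 1.8750, f(x_3) = -0.299534, coefficient = 2
x_4 = 2.0833, f(x_4) = -0.490390, coefficient = 2
x_5 = 2.2917, f(x_5) = -0.660039, coefficient = 2
x_6 = 2.5000, f(x_6) = -0.801144, coefficient = 1

I ≈ (0.208333/2) × -3.352740 = -0.349244
Exact value: -0.350512
Error: 0.001269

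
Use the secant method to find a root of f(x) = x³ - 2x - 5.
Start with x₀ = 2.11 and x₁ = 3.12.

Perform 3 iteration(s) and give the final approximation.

f(x) = x³ - 2x - 5
x₀ = 2.11, x₁ = 3.12

Secant formula: x_{n+1} = x_n - f(x_n)(x_n - x_{n-1})/(f(x_n) - f(x_{n-1}))

Iteration 1:
  f(2.110000) = 0.173931
  f(3.120000) = 19.131328
  x_2 = 3.120000 - 19.131328×(3.120000 - 2.110000)/(19.131328 - 0.173931)
       = 2.100733
Iteration 2:
  f(3.120000) = 19.131328
  f(2.100733) = 0.069240
  x_3 = 2.100733 - 0.069240×(2.100733 - 3.120000)/(0.069240 - 19.131328)
       = 2.097031
Iteration 3:
  f(2.100733) = 0.069240
  f(2.097031) = 0.027715
  x_4 = 2.097031 - 0.027715×(2.097031 - 2.100733)/(0.027715 - 0.069240)
       = 2.094560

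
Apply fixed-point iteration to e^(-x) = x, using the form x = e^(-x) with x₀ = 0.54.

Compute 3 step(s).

Equation: e^(-x) = x
Fixed-point form: x = e^(-x)
x₀ = 0.54

x_1 = g(0.540000) = 0.582748
x_2 = g(0.582748) = 0.558362
x_3 = g(0.558362) = 0.572146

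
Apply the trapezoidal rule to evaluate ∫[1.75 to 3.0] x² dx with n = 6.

f(x) = x²
a = 1.75, b = 3.0, n = 6
h = (b - a)/n = 0.208333

Trapezoidal rule: (h/2)[f(x₀) + 2f(x₁) + 2f(x₂) + ... + f(xₙ)]

x_0 = 1.7500, f(x_0) = 3.062500, coefficient = 1
x_1 = 1.9583, f(x_1) = 3.835069, coefficient = 2
x_2 = 2.1667, f(x_2) = 4.694444, coefficient = 2
x_3 = 2.3750, f(x_3) = 5.640625, coefficient = 2
x_4 = 2.5833, f(x_4) = 6.673611, coefficient = 2
x_5 = 2.7917, f(x_5) = 7.793403, coefficient = 2
x_6 = 3.0000, f(x_6) = 9.000000, coefficient = 1

I ≈ (0.208333/2) × 69.336806 = 7.222584
Exact value: 7.213542
Error: 0.009042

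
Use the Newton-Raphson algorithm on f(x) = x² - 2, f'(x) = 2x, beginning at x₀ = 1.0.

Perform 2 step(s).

f(x) = x² - 2
f'(x) = 2x
x₀ = 1.0

Newton-Raphson formula: x_{n+1} = x_n - f(x_n)/f'(x_n)

Iteration 1:
  f(1.000000) = -1.000000
  f'(1.000000) = 2.000000
  x_1 = 1.000000 - (-1.000000)/2.000000 = 1.500000
Iteration 2:
  f(1.500000) = 0.250000
  f'(1.500000) = 3.000000
  x_2 = 1.500000 - 0.250000/3.000000 = 1.416667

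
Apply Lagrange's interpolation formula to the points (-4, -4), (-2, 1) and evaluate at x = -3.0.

Lagrange interpolation formula:
P(x) = Σ yᵢ × Lᵢ(x)
where Lᵢ(x) = Π_{j≠i} (x - xⱼ)/(xᵢ - xⱼ)

L_0(-3.0) = (-3.0 - (-2))/(-4 - (-2)) = 0.500000
L_1(-3.0) = (-3.0 - (-4))/(-2 - (-4)) = 0.500000

P(-3.0) = (-4)×L_0(-3.0) + 1×L_1(-3.0)
P(-3.0) = -1.500000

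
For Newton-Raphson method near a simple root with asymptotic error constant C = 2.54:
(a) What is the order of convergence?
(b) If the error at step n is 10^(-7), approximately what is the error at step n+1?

(a) Newton-Raphson has quadratic (order 2) convergence near simple roots.
    This means |e_{n+1}| ≈ C|e_n|².

(b) With |e_n| = 10^(-7) and C = 2.54:
    |e_{n+1}| ≈ 2.54 × (10^(-7))² = 2.54 × 10^(-14)

(a) 2 (quadratic); (b) |e_{n+1}| ≈ 2.540e-14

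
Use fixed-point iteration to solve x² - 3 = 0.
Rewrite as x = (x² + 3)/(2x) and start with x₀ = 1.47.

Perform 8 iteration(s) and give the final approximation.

Equation: x² - 3 = 0
Fixed-point form: x = (x² + 3)/(2x)
x₀ = 1.47

x_1 = g(1.470000) = 1.755408
x_2 = g(1.755408) = 1.732206
x_3 = g(1.732206) = 1.732051
x_4 = g(1.732051) = 1.732051
x_5 = g(1.732051) = 1.732051
x_6 = g(1.732051) = 1.732051
x_7 = g(1.732051) = 1.732051
x_8 = g(1.732051) = 1.732051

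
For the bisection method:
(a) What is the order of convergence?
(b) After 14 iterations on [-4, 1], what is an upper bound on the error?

(a) Bisection has linear (order 1) convergence; the error is halved each step.

(b) Error bound = (b-a)/2^n = (1 - (-4))/2^{14}
    = 5/2^{14}

(a) 1 (linear); (b) error ≤ 3.05e-04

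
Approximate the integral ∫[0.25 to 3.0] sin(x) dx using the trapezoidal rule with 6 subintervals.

f(x) = sin(x)
a = 0.25, b = 3.0, n = 6
h = (b - a)/n = 0.458333

Trapezoidal rule: (h/2)[f(x₀) + 2f(x₁) + 2f(x₂) + ... + f(xₙ)]

x_0 = 0.2500, f(x_0) = 0.247404, coefficient = 1
x_1 = 0.7083, f(x_1) = 0.650569, coefficient = 2
x_2 = 1.1667, f(x_2) = 0.919445, coefficient = 2
x_3 = 1.6250, f(x_3) = 0.998531, coefficient = 2
x_4 = 2.0833, f(x_4) = 0.871503, coefficient = 2
x_5 = 2.5417, f(x_5) = 0.564581, coefficient = 2
x_6 = 3.0000, f(x_6) = 0.141120, coefficient = 1

I ≈ (0.458333/2) × 8.397784 = 1.924492
Exact value: 1.958905
Error: 0.034413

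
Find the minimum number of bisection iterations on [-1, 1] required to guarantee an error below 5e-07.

We need (b-a)/2^n ≤ 5e-07
(1 - (-1))/2^n ≤ 5e-07
2/2^n ≤ 5e-07
2^n ≥ 4000000
n ≥ log₂(4000000) = 21.93
n ≥ 22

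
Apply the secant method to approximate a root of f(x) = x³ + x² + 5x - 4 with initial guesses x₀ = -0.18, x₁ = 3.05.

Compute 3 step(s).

f(x) = x³ + x² + 5x - 4
x₀ = -0.18, x₁ = 3.05

Secant formula: x_{n+1} = x_n - f(x_n)(x_n - x_{n-1})/(f(x_n) - f(x_{n-1}))

Iteration 1:
  f(-0.180000) = -4.873432
  f(3.050000) = 48.925125
  x_2 = 3.050000 - 48.925125×(3.050000 - (-0.180000))/(48.925125 - (-4.873432))
       = 0.112595
Iteration 2:
  f(3.050000) = 48.925125
  f(0.112595) = -3.422920
  x_3 = 0.112595 - (-3.422920)×(0.112595 - 3.050000)/(-3.422920 - 48.925125)
       = 0.304665
Iteration 3:
  f(0.112595) = -3.422920
  f(0.304665) = -2.355574
  x_4 = 0.304665 - (-2.355574)×(0.304665 - 0.112595)/(-2.355574 - (-3.422920))
       = 0.728554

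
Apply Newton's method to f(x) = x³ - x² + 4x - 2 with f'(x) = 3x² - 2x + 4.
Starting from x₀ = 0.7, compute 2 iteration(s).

f(x) = x³ - x² + 4x - 2
f'(x) = 3x² - 2x + 4
x₀ = 0.7

Newton-Raphson formula: x_{n+1} = x_n - f(x_n)/f'(x_n)

Iteration 1:
  f(0.700000) = 0.653000
  f'(0.700000) = 4.070000
  x_1 = 0.700000 - 0.653000/4.070000 = 0.539558
Iteration 2:
  f(0.539558) = 0.024186
  f'(0.539558) = 3.794252
  x_2 = 0.539558 - 0.024186/3.794252 = 0.533183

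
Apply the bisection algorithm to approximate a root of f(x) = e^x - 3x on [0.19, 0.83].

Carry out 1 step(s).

f(x) = e^x - 3x
Initial interval: [0.19, 0.83]

Iteration 1:
  c_1 = (0.190000 + 0.830000)/2 = 0.510000
  f(c_1) = f(0.510000) = 0.135291
  f(a) × f(c) ≥ 0, new interval: [0.510000, 0.830000]

After 1 iteration(s), the approximation is c_1 = 0.510000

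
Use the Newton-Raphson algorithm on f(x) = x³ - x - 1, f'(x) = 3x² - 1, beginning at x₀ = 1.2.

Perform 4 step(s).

f(x) = x³ - x - 1
f'(x) = 3x² - 1
x₀ = 1.2

Newton-Raphson formula: x_{n+1} = x_n - f(x_n)/f'(x_n)

Iteration 1:
  f(1.200000) = -0.472000
  f'(1.200000) = 3.320000
  x_1 = 1.200000 - (-0.472000)/3.320000 = 1.342169
Iteration 2:
  f(1.342169) = 0.075636
  f'(1.342169) = 4.404250
  x_2 = 1.342169 - 0.075636/4.404250 = 1.324995
Iteration 3:
  f(1.324995) = 0.001182
  f'(1.324995) = 4.266837
  x_3 = 1.324995 - 0.001182/4.266837 = 1.324718
Iteration 4:
  f(1.324718) = 0.000000
  f'(1.324718) = 4.264634
  x_4 = 1.324718 - 0.000000/4.264634 = 1.324718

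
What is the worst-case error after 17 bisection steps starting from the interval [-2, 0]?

Bisection error bound: |error| ≤ (b-a)/2^n
|error| ≤ (0 - (-2))/2^17 = 2/2^17
|error| ≤ 0.0000152588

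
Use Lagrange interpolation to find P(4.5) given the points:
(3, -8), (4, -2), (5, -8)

Lagrange interpolation formula:
P(x) = Σ yᵢ × Lᵢ(x)
where Lᵢ(x) = Π_{j≠i} (x - xⱼ)/(xᵢ - xⱼ)

L_0(4.5) = (4.5 - 4)/(3 - 4) × (4.5 - 5)/(3 - 5) = -0.125000
L_1(4.5) = (4.5 - 3)/(4 - 3) × (4.5 - 5)/(4 - 5) = 0.750000
L_2(4.5) = (4.5 - 3)/(5 - 3) × (4.5 - 4)/(5 - 4) = 0.375000

P(4.5) = (-8)×L_0(4.5) + (-2)×L_1(4.5) + (-8)×L_2(4.5)
P(4.5) = -3.500000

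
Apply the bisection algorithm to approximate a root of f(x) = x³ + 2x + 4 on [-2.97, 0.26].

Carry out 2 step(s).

f(x) = x³ + 2x + 4
Initial interval: [-2.97, 0.26]

Iteration 1:
  c_1 = (-2.970000 + 0.260000)/2 = -1.355000
  f(c_1) = f(-1.355000) = -1.197814
  f(a) × f(c) ≥ 0, new interval: [-1.355000, 0.260000]
Iteration 2:
  c_2 = (-1.355000 + 0.260000)/2 = -0.547500
  f(c_2) = f(-0.547500) = 2.740883
  f(a) × f(c) < 0, new interval: [-1.355000, -0.547500]

After 2 iteration(s), the approximation is c_2 = -0.547500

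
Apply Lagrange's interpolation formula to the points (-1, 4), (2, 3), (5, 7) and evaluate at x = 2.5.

Lagrange interpolation formula:
P(x) = Σ yᵢ × Lᵢ(x)
where Lᵢ(x) = Π_{j≠i} (x - xⱼ)/(xᵢ - xⱼ)

L_0(2.5) = (2.5 - 2)/(-1 - 2) × (2.5 - 5)/(-1 - 5) = -0.069444
L_1(2.5) = (2.5 - (-1))/(2 - (-1)) × (2.5 - 5)/(2 - 5) = 0.972222
L_2(2.5) = (2.5 - (-1))/(5 - (-1)) × (2.5 - 2)/(5 - 2) = 0.097222

P(2.5) = 4×L_0(2.5) + 3×L_1(2.5) + 7×L_2(2.5)
P(2.5) = 3.319444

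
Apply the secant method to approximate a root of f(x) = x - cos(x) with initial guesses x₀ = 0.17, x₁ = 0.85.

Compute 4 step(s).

f(x) = x - cos(x)
x₀ = 0.17, x₁ = 0.85

Secant formula: x_{n+1} = x_n - f(x_n)(x_n - x_{n-1})/(f(x_n) - f(x_{n-1}))

Iteration 1:
  f(0.170000) = -0.815585
  f(0.850000) = 0.190017
  x_2 = 0.850000 - 0.190017×(0.850000 - 0.170000)/(0.190017 - (-0.815585))
       = 0.721508
Iteration 2:
  f(0.850000) = 0.190017
  f(0.721508) = -0.029302
  x_3 = 0.721508 - (-0.029302)×(0.721508 - 0.850000)/(-0.029302 - 0.190017)
       = 0.738675
Iteration 3:
  f(0.721508) = -0.029302
  f(0.738675) = -0.000686
  x_4 = 0.738675 - (-0.000686)×(0.738675 - 0.721508)/(-0.000686 - (-0.029302))
       = 0.739087
Iteration 4:
  f(0.738675) = -0.000686
  f(0.739087) = 0.000003
  x_5 = 0.739087 - 0.000003×(0.739087 - 0.738675)/(0.000003 - (-0.000686))
       = 0.739085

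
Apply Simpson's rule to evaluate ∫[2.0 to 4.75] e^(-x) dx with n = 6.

f(x) = e^(-x)
a = 2.0, b = 4.75, n = 6
h = (b - a)/n = 0.458333

Simpson's rule: (h/3)[f(x₀) + 4f(x₁) + 2f(x₂) + ... + f(xₙ)]

x_0 = 2.0000, f(x_0) = 0.135335, coefficient = 1
x_1 = 2.4583, f(x_1) = 0.085577, coefficient = 4
x_2 = 2.9167, f(x_2) = 0.054114, coefficient = 2
x_3 = 3.3750, f(x_3) = 0.034218, coefficient = 4
x_4 = 3.8333, f(x_4) = 0.021637, coefficient = 2
x_5 = 4.2917, f(x_5) = 0.013682, coefficient = 4
x_6 = 4.7500, f(x_6) = 0.008652, coefficient = 1

I ≈ (0.458333/3) × 0.829400 = 0.126714
Exact value: 0.126684
Error: 0.000030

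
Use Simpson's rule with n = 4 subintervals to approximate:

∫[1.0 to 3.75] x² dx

f(x) = x²
a = 1.0, b = 3.75, n = 4
h = (b - a)/n = 0.687500

Simpson's rule: (h/3)[f(x₀) + 4f(x₁) + 2f(x₂) + ... + f(xₙ)]

x_0 = 1.0000, f(x_0) = 1.000000, coefficient = 1
x_1 = 1.6875, f(x_1) = 2.847656, coefficient = 4
x_2 = 2.3750, f(x_2) = 5.640625, coefficient = 2
x_3 = 3.0625, f(x_3) = 9.378906, coefficient = 4
x_4 = 3.7500, f(x_4) = 14.062500, coefficient = 1

I ≈ (0.687500/3) × 75.250000 = 17.244792
Exact value: 17.244792
Error: 0.000000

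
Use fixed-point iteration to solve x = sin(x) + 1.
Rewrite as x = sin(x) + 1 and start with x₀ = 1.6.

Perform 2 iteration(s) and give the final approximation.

Equation: x = sin(x) + 1
Fixed-point form: x = sin(x) + 1
x₀ = 1.6

x_1 = g(1.600000) = 1.999574
x_2 = g(1.999574) = 1.909475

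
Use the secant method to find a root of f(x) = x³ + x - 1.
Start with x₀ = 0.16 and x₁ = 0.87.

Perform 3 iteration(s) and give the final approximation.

f(x) = x³ + x - 1
x₀ = 0.16, x₁ = 0.87

Secant formula: x_{n+1} = x_n - f(x_n)(x_n - x_{n-1})/(f(x_n) - f(x_{n-1}))

Iteration 1:
  f(0.160000) = -0.835904
  f(0.870000) = 0.528503
  x_2 = 0.870000 - 0.528503×(0.870000 - 0.160000)/(0.528503 - (-0.835904))
       = 0.594982
Iteration 2:
  f(0.870000) = 0.528503
  f(0.594982) = -0.194393
  x_3 = 0.594982 - (-0.194393)×(0.594982 - 0.870000)/(-0.194393 - 0.528503)
       = 0.668936
Iteration 3:
  f(0.594982) = -0.194393
  f(0.668936) = -0.031731
  x_4 = 0.668936 - (-0.031731)×(0.668936 - 0.594982)/(-0.031731 - (-0.194393))
       = 0.683363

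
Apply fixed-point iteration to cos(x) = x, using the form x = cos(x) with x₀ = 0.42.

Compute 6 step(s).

Equation: cos(x) = x
Fixed-point form: x = cos(x)
x₀ = 0.42

x_1 = g(0.420000) = 0.913089
x_2 = g(0.913089) = 0.611304
x_3 = g(0.611304) = 0.818900
x_4 = g(0.818900) = 0.683025
x_5 = g(0.683025) = 0.775667
x_6 = g(0.775667) = 0.713954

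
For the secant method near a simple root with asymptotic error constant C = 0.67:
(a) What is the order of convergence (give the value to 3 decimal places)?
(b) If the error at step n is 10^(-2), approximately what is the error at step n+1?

(a) Secant method has superlinear convergence with order φ = (1+√5)/2 ≈ 1.618.
    This means |e_{n+1}| ≈ C|e_n|^1.618.

(b) With |e_n| = 10^(-2) and C = 0.67:
    |e_{n+1}| ≈ 0.67 × (10^(-2))^1.618 = 0.67 × 10^(-3.24)

(a) ≈ 1.618 (golden ratio); (b) |e_{n+1}| ≈ 3.891e-04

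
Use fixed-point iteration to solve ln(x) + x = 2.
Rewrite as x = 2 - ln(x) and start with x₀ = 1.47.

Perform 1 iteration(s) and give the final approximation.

Equation: ln(x) + x = 2
Fixed-point form: x = 2 - ln(x)
x₀ = 1.47

x_1 = g(1.470000) = 1.614738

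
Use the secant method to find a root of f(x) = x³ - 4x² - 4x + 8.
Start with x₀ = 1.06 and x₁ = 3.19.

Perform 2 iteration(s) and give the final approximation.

f(x) = x³ - 4x² - 4x + 8
x₀ = 1.06, x₁ = 3.19

Secant formula: x_{n+1} = x_n - f(x_n)(x_n - x_{n-1})/(f(x_n) - f(x_{n-1}))

Iteration 1:
  f(1.060000) = 0.456616
  f(3.190000) = -13.002641
  x_2 = 3.190000 - (-13.002641)×(3.190000 - 1.060000)/(-13.002641 - 0.456616)
       = 1.132262
Iteration 2:
  f(3.190000) = -13.002641
  f(1.132262) = -0.205537
  x_3 = 1.132262 - (-0.205537)×(1.132262 - 3.190000)/(-0.205537 - (-13.002641))
       = 1.099212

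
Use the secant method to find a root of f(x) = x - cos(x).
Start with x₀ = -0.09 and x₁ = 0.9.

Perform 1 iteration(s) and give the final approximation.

f(x) = x - cos(x)
x₀ = -0.09, x₁ = 0.9

Secant formula: x_{n+1} = x_n - f(x_n)(x_n - x_{n-1})/(f(x_n) - f(x_{n-1}))

Iteration 1:
  f(-0.090000) = -1.085953
  f(0.900000) = 0.278390
  x_2 = 0.900000 - 0.278390×(0.900000 - (-0.090000))/(0.278390 - (-1.085953))
       = 0.697993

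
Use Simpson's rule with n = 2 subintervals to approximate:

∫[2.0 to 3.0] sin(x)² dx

f(x) = sin(x)²
a = 2.0, b = 3.0, n = 2
h = (b - a)/n = 0.500000

Simpson's rule: (h/3)[f(x₀) + 4f(x₁) + 2f(x₂) + ... + f(xₙ)]

x_0 = 2.0000, f(x_0) = 0.826822, coefficient = 1
x_1 = 2.5000, f(x_1) = 0.358169, coefficient = 4
x_2 = 3.0000, f(x_2) = 0.019915, coefficient = 1

I ≈ (0.500000/3) × 2.279412 = 0.379902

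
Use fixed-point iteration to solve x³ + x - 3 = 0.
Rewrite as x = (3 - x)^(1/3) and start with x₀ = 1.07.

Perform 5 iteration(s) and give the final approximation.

Equation: x³ + x - 3 = 0
Fixed-point form: x = (3 - x)^(1/3)
x₀ = 1.07

x_1 = g(1.070000) = 1.245047
x_2 = g(1.245047) = 1.206207
x_3 = g(1.206207) = 1.215041
x_4 = g(1.215041) = 1.213043
x_5 = g(1.213043) = 1.213495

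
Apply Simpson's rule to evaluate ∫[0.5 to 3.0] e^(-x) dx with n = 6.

f(x) = e^(-x)
a = 0.5, b = 3.0, n = 6
h = (b - a)/n = 0.416667

Simpson's rule: (h/3)[f(x₀) + 4f(x₁) + 2f(x₂) + ... + f(xₙ)]

x_0 = 0.5000, f(x_0) = 0.606531, coefficient = 1
x_1 = 0.9167, f(x_1) = 0.399850, coefficient = 4
x_2 = 1.3333, f(x_2) = 0.263597, coefficient = 2
x_3 = 1.7500, f(x_3) = 0.173774, coefficient = 4
x_4 = 2.1667, f(x_4) = 0.114559, coefficient = 2
x_5 = 2.5833, f(x_5) = 0.075522, coefficient = 4
x_6 = 3.0000, f(x_6) = 0.049787, coefficient = 1

I ≈ (0.416667/3) × 4.009211 = 0.556835
Exact value: 0.556744
Error: 0.000091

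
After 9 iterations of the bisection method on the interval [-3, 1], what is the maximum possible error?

Bisection error bound: |error| ≤ (b-a)/2^n
|error| ≤ (1 - (-3))/2^9 = 4/2^9
|error| ≤ 0.0078125000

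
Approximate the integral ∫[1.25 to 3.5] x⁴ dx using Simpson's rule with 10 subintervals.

f(x) = x⁴
a = 1.25, b = 3.5, n = 10
h = (b - a)/n = 0.225000

Simpson's rule: (h/3)[f(x₀) + 4f(x₁) + 2f(x₂) + ... + f(xₙ)]

x_0 = 1.2500, f(x_0) = 2.441406, coefficient = 1
x_1 = 1.4750, f(x_1) = 4.733344, coefficient = 4
x_2 = 1.7000, f(x_2) = 8.352100, coefficient = 2
x_3 = 1.9250, f(x_3) = 13.731657, coefficient = 4
x_4 = 2.1500, f(x_4) = 21.367506, coefficient = 2
x_5 = 2.3750, f(x_5) = 31.816650, coefficient = 4
x_6 = 2.6000, f(x_6) = 45.697600, coefficient = 2
x_7 = 2.8250, f(x_7) = 63.690375, coefficient = 4
x_8 = 3.0500, f(x_8) = 86.536506, coefficient = 2
x_9 = 3.2750, f(x_9) = 115.039032, coefficient = 4
x_10 = 3.5000, f(x_10) = 150.062500, coefficient = 1

I ≈ (0.225000/3) × 1392.455564 = 104.434167
Exact value: 104.433398
Error: 0.000769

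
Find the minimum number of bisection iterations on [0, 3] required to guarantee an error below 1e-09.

We need (b-a)/2^n ≤ 1e-09
(3 - 0)/2^n ≤ 1e-09
3/2^n ≤ 1e-09
2^n ≥ 3000000000
n ≥ log₂(3000000000) = 31.48
n ≥ 32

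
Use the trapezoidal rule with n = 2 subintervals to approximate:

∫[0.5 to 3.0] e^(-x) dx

f(x) = e^(-x)
a = 0.5, b = 3.0, n = 2
h = (b - a)/n = 1.250000

Trapezoidal rule: (h/2)[f(x₀) + 2f(x₁) + 2f(x₂) + ... + f(xₙ)]

x_0 = 0.5000, f(x_0) = 0.606531, coefficient = 1
x_1 = 1.7500, f(x_1) = 0.173774, coefficient = 2
x_2 = 3.0000, f(x_2) = 0.049787, coefficient = 1

I ≈ (1.250000/2) × 1.003866 = 0.627416
Exact value: 0.556744
Error: 0.070672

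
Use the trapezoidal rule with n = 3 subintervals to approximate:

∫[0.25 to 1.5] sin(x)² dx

f(x) = sin(x)²
a = 0.25, b = 1.5, n = 3
h = (b - a)/n = 0.416667

Trapezoidal rule: (h/2)[f(x₀) + 2f(x₁) + 2f(x₂) + ... + f(xₙ)]

x_0 = 0.2500, f(x_0) = 0.061209, coefficient = 1
x_1 = 0.6667, f(x_1) = 0.382381, coefficient = 2
x_2 = 1.0833, f(x_2) = 0.780615, coefficient = 2
x_3 = 1.5000, f(x_3) = 0.994996, coefficient = 1

I ≈ (0.416667/2) × 3.382197 = 0.704624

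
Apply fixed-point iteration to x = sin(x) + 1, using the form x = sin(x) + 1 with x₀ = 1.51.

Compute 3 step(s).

Equation: x = sin(x) + 1
Fixed-point form: x = sin(x) + 1
x₀ = 1.51

x_1 = g(1.510000) = 1.998152
x_2 = g(1.998152) = 1.910065
x_3 = g(1.910065) = 1.942998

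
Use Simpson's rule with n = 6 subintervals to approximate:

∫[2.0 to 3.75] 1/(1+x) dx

f(x) = 1/(1+x)
a = 2.0, b = 3.75, n = 6
h = (b - a)/n = 0.291667

Simpson's rule: (h/3)[f(x₀) + 4f(x₁) + 2f(x₂) + ... + f(xₙ)]

x_0 = 2.0000, f(x_0) = 0.333333, coefficient = 1
x_1 = 2.2917, f(x_1) = 0.303797, coefficient = 4
x_2 = 2.5833, f(x_2) = 0.279070, coefficient = 2
x_3 = 2.8750, f(x_3) = 0.258065, coefficient = 4
x_4 = 3.1667, f(x_4) = 0.240000, coefficient = 2
x_5 = 3.4583, f(x_5) = 0.224299, coefficient = 4
x_6 = 3.7500, f(x_6) = 0.210526, coefficient = 1

I ≈ (0.291667/3) × 4.726643 = 0.459535
Exact value: 0.459532
Error: 0.000002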